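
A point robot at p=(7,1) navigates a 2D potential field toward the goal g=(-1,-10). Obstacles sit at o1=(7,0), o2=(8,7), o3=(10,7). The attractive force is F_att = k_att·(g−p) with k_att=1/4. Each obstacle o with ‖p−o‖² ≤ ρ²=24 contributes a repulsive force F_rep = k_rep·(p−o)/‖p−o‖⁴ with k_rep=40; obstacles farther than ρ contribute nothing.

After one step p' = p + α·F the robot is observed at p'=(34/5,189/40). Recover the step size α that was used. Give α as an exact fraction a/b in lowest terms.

F_att = 1/4·(g−p) = 1/4·(-8,-11) = (-2.0000,-2.7500)
o1: d²=1 ≤ ρ²=24; F_rep = 40·(0,1)/1² = (0.0000,40.0000)
o2: d²=37 > ρ²=24 → inactive
o3: d²=45 > ρ²=24 → inactive
F = F_att + ΣF_rep = (-2.0000,37.2500)
Δp = p'−p = (-0.2000,3.7250); α = Δx/Fx = (-1/5) / (-2) = 1/10
check: Δy/Fy = (149/40) / (149/4) = 1/10 ✓

α = 1/10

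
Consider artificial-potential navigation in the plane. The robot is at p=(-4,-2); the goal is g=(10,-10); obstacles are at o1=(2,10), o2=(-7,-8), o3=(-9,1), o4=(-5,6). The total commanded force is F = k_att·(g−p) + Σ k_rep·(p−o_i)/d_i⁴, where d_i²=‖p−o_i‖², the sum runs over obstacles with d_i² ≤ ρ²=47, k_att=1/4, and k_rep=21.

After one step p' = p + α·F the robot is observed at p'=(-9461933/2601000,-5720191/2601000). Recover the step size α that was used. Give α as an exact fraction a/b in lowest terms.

α = 1/10

F_att = 1/4·(g−p) = 1/4·(14,-8) = (3.5000,-2.0000)
o1: d²=180 > ρ²=47 → inactive
o2: d²=45 ≤ ρ²=47; F_rep = 21·(3,6)/45² = (0.0311,0.0622)
o3: d²=34 ≤ ρ²=47; F_rep = 21·(5,-3)/34² = (0.0908,-0.0545)
o4: d²=65 > ρ²=47 → inactive
F = F_att + ΣF_rep = (3.6219,-1.9923)
Δp = p'−p = (0.3622,-0.1992); α = Δx/Fx = (942067/2601000) / (942067/260100) = 1/10
check: Δy/Fy = (-518191/2601000) / (-518191/260100) = 1/10 ✓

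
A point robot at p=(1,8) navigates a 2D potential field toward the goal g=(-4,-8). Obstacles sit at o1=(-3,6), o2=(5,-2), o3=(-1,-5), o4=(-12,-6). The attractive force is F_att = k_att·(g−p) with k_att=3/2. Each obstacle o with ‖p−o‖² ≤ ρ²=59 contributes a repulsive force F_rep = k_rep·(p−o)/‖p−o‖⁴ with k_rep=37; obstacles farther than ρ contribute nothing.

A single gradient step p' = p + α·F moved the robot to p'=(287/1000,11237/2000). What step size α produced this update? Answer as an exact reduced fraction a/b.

F_att = 3/2·(g−p) = 3/2·(-5,-16) = (-7.5000,-24.0000)
o1: d²=20 ≤ ρ²=59; F_rep = 37·(4,2)/20² = (0.3700,0.1850)
o2: d²=116 > ρ²=59 → inactive
o3: d²=173 > ρ²=59 → inactive
o4: d²=365 > ρ²=59 → inactive
F = F_att + ΣF_rep = (-7.1300,-23.8150)
Δp = p'−p = (-0.7130,-2.3815); α = Δx/Fx = (-713/1000) / (-713/100) = 1/10
check: Δy/Fy = (-4763/2000) / (-4763/200) = 1/10 ✓

α = 1/10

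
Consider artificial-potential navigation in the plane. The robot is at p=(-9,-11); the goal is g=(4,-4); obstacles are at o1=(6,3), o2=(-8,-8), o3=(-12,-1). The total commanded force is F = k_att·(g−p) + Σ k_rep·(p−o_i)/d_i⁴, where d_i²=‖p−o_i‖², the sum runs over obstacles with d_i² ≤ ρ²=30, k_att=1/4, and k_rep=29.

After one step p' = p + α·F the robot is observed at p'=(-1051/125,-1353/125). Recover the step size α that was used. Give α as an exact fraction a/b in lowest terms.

F_att = 1/4·(g−p) = 1/4·(13,7) = (3.2500,1.7500)
o1: d²=421 > ρ²=30 → inactive
o2: d²=10 ≤ ρ²=30; F_rep = 29·(-1,-3)/10² = (-0.2900,-0.8700)
o3: d²=109 > ρ²=30 → inactive
F = F_att + ΣF_rep = (2.9600,0.8800)
Δp = p'−p = (0.5920,0.1760); α = Δx/Fx = (74/125) / (74/25) = 1/5
check: Δy/Fy = (22/125) / (22/25) = 1/5 ✓

α = 1/5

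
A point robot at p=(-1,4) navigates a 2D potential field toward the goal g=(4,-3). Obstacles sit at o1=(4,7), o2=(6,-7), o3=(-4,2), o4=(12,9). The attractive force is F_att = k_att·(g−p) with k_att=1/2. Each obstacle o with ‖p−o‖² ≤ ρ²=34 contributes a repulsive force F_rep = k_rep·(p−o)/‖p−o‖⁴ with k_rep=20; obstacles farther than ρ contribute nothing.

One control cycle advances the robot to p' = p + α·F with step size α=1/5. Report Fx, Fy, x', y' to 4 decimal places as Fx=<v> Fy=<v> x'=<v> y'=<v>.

Fx=2.7685 Fy=-3.3152 x'=-0.4463 y'=3.3370

F_att = 1/2·(g−p) = 1/2·(5,-7) = (2.5000,-3.5000)
o1: d²=34 ≤ ρ²=34; F_rep = 20·(-5,-3)/34² = (-0.0865,-0.0519)
o2: d²=170 > ρ²=34 → inactive
o3: d²=13 ≤ ρ²=34; F_rep = 20·(3,2)/13² = (0.3550,0.2367)
o4: d²=194 > ρ²=34 → inactive
F = F_att + ΣF_rep = (2.7685,-3.3152)
p' = p + 1/5·F = (-0.4463,3.3370)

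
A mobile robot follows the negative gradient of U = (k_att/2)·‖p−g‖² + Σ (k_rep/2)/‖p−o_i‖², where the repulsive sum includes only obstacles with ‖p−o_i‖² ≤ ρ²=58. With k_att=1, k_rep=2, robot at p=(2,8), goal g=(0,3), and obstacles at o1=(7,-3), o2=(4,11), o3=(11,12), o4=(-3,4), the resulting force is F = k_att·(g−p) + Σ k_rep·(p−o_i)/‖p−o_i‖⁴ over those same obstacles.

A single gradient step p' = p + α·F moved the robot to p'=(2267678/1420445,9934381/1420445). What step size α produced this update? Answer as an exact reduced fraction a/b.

F_att = 1·(g−p) = 1·(-2,-5) = (-2.0000,-5.0000)
o1: d²=146 > ρ²=58 → inactive
o2: d²=13 ≤ ρ²=58; F_rep = 2·(-2,-3)/13² = (-0.0237,-0.0355)
o3: d²=97 > ρ²=58 → inactive
o4: d²=41 ≤ ρ²=58; F_rep = 2·(5,4)/41² = (0.0059,0.0048)
F = F_att + ΣF_rep = (-2.0177,-5.0307)
Δp = p'−p = (-0.4035,-1.0061); α = Δx/Fx = (-573212/1420445) / (-573212/284089) = 1/5
check: Δy/Fy = (-1429179/1420445) / (-1429179/284089) = 1/5 ✓

α = 1/5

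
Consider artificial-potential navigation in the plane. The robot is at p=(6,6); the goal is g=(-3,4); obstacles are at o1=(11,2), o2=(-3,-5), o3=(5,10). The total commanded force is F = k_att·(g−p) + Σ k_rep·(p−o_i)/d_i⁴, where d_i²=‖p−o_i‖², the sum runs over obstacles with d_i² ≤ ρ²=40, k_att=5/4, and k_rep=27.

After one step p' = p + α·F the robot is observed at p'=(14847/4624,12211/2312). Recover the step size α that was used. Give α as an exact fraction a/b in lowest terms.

F_att = 5/4·(g−p) = 5/4·(-9,-2) = (-11.2500,-2.5000)
o1: d²=41 > ρ²=40 → inactive
o2: d²=202 > ρ²=40 → inactive
o3: d²=17 ≤ ρ²=40; F_rep = 27·(1,-4)/17² = (0.0934,-0.3737)
F = F_att + ΣF_rep = (-11.1566,-2.8737)
Δp = p'−p = (-2.7891,-0.7184); α = Δx/Fx = (-12897/4624) / (-12897/1156) = 1/4
check: Δy/Fy = (-1661/2312) / (-1661/578) = 1/4 ✓

α = 1/4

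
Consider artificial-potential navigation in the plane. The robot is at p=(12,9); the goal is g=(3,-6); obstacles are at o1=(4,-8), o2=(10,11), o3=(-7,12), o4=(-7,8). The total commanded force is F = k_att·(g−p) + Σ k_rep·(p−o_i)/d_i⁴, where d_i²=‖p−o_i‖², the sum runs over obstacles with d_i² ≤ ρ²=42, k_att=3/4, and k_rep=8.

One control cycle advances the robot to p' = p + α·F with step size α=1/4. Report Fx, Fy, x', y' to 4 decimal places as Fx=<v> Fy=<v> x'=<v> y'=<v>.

Fx=-6.5000 Fy=-11.5000 x'=10.3750 y'=6.1250

F_att = 3/4·(g−p) = 3/4·(-9,-15) = (-6.7500,-11.2500)
o1: d²=353 > ρ²=42 → inactive
o2: d²=8 ≤ ρ²=42; F_rep = 8·(2,-2)/8² = (0.2500,-0.2500)
o3: d²=370 > ρ²=42 → inactive
o4: d²=362 > ρ²=42 → inactive
F = F_att + ΣF_rep = (-6.5000,-11.5000)
p' = p + 1/4·F = (10.3750,6.1250)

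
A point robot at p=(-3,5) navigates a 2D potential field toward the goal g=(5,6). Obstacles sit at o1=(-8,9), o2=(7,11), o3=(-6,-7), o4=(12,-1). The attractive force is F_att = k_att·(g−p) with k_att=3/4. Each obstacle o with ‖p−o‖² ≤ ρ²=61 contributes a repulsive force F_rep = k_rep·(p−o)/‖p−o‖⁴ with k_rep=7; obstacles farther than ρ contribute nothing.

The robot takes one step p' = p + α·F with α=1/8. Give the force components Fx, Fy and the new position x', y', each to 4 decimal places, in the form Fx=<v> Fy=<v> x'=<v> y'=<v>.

Fx=6.0208 Fy=0.7333 x'=-2.2474 y'=5.0917

F_att = 3/4·(g−p) = 3/4·(8,1) = (6.0000,0.7500)
o1: d²=41 ≤ ρ²=61; F_rep = 7·(5,-4)/41² = (0.0208,-0.0167)
o2: d²=136 > ρ²=61 → inactive
o3: d²=153 > ρ²=61 → inactive
o4: d²=261 > ρ²=61 → inactive
F = F_att + ΣF_rep = (6.0208,0.7333)
p' = p + 1/8·F = (-2.2474,5.0917)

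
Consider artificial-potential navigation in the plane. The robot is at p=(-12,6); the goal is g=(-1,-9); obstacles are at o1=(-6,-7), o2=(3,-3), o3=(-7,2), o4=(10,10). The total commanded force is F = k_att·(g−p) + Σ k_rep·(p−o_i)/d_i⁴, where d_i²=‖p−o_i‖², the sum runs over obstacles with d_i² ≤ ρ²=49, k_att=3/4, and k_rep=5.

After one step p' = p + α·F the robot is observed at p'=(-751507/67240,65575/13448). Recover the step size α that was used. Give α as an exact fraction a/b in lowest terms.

α = 1/10

F_att = 3/4·(g−p) = 3/4·(11,-15) = (8.2500,-11.2500)
o1: d²=205 > ρ²=49 → inactive
o2: d²=306 > ρ²=49 → inactive
o3: d²=41 ≤ ρ²=49; F_rep = 5·(-5,4)/41² = (-0.0149,0.0119)
o4: d²=500 > ρ²=49 → inactive
F = F_att + ΣF_rep = (8.2351,-11.2381)
Δp = p'−p = (0.8235,-1.1238); α = Δx/Fx = (55373/67240) / (55373/6724) = 1/10
check: Δy/Fy = (-15113/13448) / (-75565/6724) = 1/10 ✓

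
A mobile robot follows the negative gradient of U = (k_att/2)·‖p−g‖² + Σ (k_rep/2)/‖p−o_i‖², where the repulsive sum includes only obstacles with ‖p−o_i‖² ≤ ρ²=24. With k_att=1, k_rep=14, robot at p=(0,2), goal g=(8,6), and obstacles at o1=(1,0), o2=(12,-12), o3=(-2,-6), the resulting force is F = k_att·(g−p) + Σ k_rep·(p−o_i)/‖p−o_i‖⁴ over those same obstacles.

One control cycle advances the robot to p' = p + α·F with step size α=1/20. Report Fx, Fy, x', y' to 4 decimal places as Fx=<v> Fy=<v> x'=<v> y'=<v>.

F_att = 1·(g−p) = 1·(8,4) = (8.0000,4.0000)
o1: d²=5 ≤ ρ²=24; F_rep = 14·(-1,2)/5² = (-0.5600,1.1200)
o2: d²=340 > ρ²=24 → inactive
o3: d²=68 > ρ²=24 → inactive
F = F_att + ΣF_rep = (7.4400,5.1200)
p' = p + 1/20·F = (0.3720,2.2560)

Fx=7.4400 Fy=5.1200 x'=0.3720 y'=2.2560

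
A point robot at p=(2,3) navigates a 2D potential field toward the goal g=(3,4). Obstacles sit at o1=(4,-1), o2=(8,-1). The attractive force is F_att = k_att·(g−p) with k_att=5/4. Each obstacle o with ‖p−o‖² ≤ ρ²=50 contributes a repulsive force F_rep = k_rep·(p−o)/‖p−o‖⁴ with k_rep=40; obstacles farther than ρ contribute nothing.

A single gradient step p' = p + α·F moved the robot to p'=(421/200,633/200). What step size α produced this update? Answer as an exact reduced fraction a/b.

F_att = 5/4·(g−p) = 5/4·(1,1) = (1.2500,1.2500)
o1: d²=20 ≤ ρ²=50; F_rep = 40·(-2,4)/20² = (-0.2000,0.4000)
o2: d²=52 > ρ²=50 → inactive
F = F_att + ΣF_rep = (1.0500,1.6500)
Δp = p'−p = (0.1050,0.1650); α = Δx/Fx = (21/200) / (21/20) = 1/10
check: Δy/Fy = (33/200) / (33/20) = 1/10 ✓

α = 1/10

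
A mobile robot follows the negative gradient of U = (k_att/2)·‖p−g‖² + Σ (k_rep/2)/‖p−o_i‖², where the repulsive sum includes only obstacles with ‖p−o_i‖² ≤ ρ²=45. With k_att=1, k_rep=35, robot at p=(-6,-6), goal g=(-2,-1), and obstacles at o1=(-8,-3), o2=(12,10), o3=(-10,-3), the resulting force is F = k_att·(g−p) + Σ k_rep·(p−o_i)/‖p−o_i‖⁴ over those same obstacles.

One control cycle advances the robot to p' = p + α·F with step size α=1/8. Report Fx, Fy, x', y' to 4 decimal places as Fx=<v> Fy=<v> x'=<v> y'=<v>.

Fx=4.6382 Fy=4.2107 x'=-5.4202 y'=-5.4737

F_att = 1·(g−p) = 1·(4,5) = (4.0000,5.0000)
o1: d²=13 ≤ ρ²=45; F_rep = 35·(2,-3)/13² = (0.4142,-0.6213)
o2: d²=580 > ρ²=45 → inactive
o3: d²=25 ≤ ρ²=45; F_rep = 35·(4,-3)/25² = (0.2240,-0.1680)
F = F_att + ΣF_rep = (4.6382,4.2107)
p' = p + 1/8·F = (-5.4202,-5.4737)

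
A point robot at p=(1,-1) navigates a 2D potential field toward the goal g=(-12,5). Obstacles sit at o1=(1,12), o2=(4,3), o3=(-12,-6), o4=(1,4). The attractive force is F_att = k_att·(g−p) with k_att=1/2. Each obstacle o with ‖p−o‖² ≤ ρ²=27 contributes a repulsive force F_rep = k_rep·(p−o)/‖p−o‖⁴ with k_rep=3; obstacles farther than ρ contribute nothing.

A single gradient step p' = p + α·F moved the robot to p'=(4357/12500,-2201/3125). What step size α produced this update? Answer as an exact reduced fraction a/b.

α = 1/10

F_att = 1/2·(g−p) = 1/2·(-13,6) = (-6.5000,3.0000)
o1: d²=169 > ρ²=27 → inactive
o2: d²=25 ≤ ρ²=27; F_rep = 3·(-3,-4)/25² = (-0.0144,-0.0192)
o3: d²=194 > ρ²=27 → inactive
o4: d²=25 ≤ ρ²=27; F_rep = 3·(0,-5)/25² = (0.0000,-0.0240)
F = F_att + ΣF_rep = (-6.5144,2.9568)
Δp = p'−p = (-0.6514,0.2957); α = Δx/Fx = (-8143/12500) / (-8143/1250) = 1/10
check: Δy/Fy = (924/3125) / (1848/625) = 1/10 ✓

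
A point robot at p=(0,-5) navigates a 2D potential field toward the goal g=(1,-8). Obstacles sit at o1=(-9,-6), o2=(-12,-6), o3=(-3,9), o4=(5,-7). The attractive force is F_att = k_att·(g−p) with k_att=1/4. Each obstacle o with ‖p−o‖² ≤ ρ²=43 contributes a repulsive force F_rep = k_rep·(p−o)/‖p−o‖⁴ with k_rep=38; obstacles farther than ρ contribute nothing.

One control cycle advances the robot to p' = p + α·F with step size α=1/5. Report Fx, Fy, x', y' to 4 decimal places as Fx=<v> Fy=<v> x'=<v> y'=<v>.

Fx=0.0241 Fy=-0.6596 x'=0.0048 y'=-5.1319

F_att = 1/4·(g−p) = 1/4·(1,-3) = (0.2500,-0.7500)
o1: d²=82 > ρ²=43 → inactive
o2: d²=145 > ρ²=43 → inactive
o3: d²=205 > ρ²=43 → inactive
o4: d²=29 ≤ ρ²=43; F_rep = 38·(-5,2)/29² = (-0.2259,0.0904)
F = F_att + ΣF_rep = (0.0241,-0.6596)
p' = p + 1/5·F = (0.0048,-5.1319)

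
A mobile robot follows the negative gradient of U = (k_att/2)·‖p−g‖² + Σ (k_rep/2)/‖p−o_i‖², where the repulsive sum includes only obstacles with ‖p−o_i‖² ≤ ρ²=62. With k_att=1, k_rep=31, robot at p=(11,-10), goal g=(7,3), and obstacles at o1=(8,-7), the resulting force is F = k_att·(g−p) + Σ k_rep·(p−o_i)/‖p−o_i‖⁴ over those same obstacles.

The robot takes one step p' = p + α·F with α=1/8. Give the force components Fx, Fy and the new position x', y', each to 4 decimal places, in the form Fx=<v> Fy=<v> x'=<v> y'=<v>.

Fx=-3.7130 Fy=12.7130 x'=10.5359 y'=-8.4109

F_att = 1·(g−p) = 1·(-4,13) = (-4.0000,13.0000)
o1: d²=18 ≤ ρ²=62; F_rep = 31·(3,-3)/18² = (0.2870,-0.2870)
F = F_att + ΣF_rep = (-3.7130,12.7130)
p' = p + 1/8·F = (10.5359,-8.4109)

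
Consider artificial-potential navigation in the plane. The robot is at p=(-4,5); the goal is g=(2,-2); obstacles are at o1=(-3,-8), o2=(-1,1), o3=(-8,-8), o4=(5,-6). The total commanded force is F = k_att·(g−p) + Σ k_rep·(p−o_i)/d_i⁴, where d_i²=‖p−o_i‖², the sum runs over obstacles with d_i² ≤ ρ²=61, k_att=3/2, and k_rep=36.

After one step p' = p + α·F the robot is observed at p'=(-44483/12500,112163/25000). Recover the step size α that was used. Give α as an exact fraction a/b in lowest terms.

F_att = 3/2·(g−p) = 3/2·(6,-7) = (9.0000,-10.5000)
o1: d²=170 > ρ²=61 → inactive
o2: d²=25 ≤ ρ²=61; F_rep = 36·(-3,4)/25² = (-0.1728,0.2304)
o3: d²=185 > ρ²=61 → inactive
o4: d²=202 > ρ²=61 → inactive
F = F_att + ΣF_rep = (8.8272,-10.2696)
Δp = p'−p = (0.4414,-0.5135); α = Δx/Fx = (5517/12500) / (5517/625) = 1/20
check: Δy/Fy = (-12837/25000) / (-12837/1250) = 1/20 ✓

α = 1/20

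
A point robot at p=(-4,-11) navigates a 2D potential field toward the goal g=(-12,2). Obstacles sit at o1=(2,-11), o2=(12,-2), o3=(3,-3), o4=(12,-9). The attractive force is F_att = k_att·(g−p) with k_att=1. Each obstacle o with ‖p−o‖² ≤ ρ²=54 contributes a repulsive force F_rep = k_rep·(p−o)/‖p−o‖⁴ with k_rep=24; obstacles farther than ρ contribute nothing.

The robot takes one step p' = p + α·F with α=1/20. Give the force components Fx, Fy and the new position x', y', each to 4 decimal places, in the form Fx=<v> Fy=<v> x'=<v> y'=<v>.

F_att = 1·(g−p) = 1·(-8,13) = (-8.0000,13.0000)
o1: d²=36 ≤ ρ²=54; F_rep = 24·(-6,0)/36² = (-0.1111,0.0000)
o2: d²=337 > ρ²=54 → inactive
o3: d²=113 > ρ²=54 → inactive
o4: d²=260 > ρ²=54 → inactive
F = F_att + ΣF_rep = (-8.1111,13.0000)
p' = p + 1/20·F = (-4.4056,-10.3500)

Fx=-8.1111 Fy=13.0000 x'=-4.4056 y'=-10.3500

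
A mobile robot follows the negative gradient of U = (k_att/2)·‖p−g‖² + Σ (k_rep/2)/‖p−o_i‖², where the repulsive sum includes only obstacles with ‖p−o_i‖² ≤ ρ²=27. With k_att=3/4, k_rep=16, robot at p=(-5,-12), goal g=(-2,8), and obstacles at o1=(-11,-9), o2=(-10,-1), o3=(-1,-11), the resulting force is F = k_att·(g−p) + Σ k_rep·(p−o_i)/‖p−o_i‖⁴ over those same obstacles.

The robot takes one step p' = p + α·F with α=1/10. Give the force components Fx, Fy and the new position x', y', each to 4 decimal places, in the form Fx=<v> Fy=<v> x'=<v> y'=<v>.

Fx=2.0285 Fy=14.9446 x'=-4.7971 y'=-10.5055

F_att = 3/4·(g−p) = 3/4·(3,20) = (2.2500,15.0000)
o1: d²=45 > ρ²=27 → inactive
o2: d²=146 > ρ²=27 → inactive
o3: d²=17 ≤ ρ²=27; F_rep = 16·(-4,-1)/17² = (-0.2215,-0.0554)
F = F_att + ΣF_rep = (2.0285,14.9446)
p' = p + 1/10·F = (-4.7971,-10.5055)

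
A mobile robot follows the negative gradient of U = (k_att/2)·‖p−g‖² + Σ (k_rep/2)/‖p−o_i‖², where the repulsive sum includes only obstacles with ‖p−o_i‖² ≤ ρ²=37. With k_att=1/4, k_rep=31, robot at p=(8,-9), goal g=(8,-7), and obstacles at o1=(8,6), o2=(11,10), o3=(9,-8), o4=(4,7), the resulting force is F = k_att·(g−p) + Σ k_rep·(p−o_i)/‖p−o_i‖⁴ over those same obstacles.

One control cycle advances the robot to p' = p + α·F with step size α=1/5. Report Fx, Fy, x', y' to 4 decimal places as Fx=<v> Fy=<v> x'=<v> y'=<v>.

F_att = 1/4·(g−p) = 1/4·(0,2) = (0.0000,0.5000)
o1: d²=225 > ρ²=37 → inactive
o2: d²=370 > ρ²=37 → inactive
o3: d²=2 ≤ ρ²=37; F_rep = 31·(-1,-1)/2² = (-7.7500,-7.7500)
o4: d²=272 > ρ²=37 → inactive
F = F_att + ΣF_rep = (-7.7500,-7.2500)
p' = p + 1/5·F = (6.4500,-10.4500)

Fx=-7.7500 Fy=-7.2500 x'=6.4500 y'=-10.4500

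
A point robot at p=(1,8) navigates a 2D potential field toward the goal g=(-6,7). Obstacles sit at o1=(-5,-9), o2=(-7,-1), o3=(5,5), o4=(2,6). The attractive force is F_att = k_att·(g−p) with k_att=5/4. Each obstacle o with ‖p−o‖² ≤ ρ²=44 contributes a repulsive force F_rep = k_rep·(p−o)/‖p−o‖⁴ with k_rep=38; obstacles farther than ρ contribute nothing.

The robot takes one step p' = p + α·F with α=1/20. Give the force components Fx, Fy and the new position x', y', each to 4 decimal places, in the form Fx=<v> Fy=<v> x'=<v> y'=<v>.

Fx=-10.5132 Fy=1.9724 x'=0.4743 y'=8.0986

F_att = 5/4·(g−p) = 5/4·(-7,-1) = (-8.7500,-1.2500)
o1: d²=325 > ρ²=44 → inactive
o2: d²=145 > ρ²=44 → inactive
o3: d²=25 ≤ ρ²=44; F_rep = 38·(-4,3)/25² = (-0.2432,0.1824)
o4: d²=5 ≤ ρ²=44; F_rep = 38·(-1,2)/5² = (-1.5200,3.0400)
F = F_att + ΣF_rep = (-10.5132,1.9724)
p' = p + 1/20·F = (0.4743,8.0986)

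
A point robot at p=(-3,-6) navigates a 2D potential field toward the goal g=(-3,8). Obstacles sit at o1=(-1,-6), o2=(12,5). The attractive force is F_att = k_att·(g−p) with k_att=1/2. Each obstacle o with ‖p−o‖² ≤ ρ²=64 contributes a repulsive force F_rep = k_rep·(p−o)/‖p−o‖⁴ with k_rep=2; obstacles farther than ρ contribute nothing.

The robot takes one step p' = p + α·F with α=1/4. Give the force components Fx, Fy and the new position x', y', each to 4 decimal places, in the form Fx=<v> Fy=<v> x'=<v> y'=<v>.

Fx=-0.2500 Fy=7.0000 x'=-3.0625 y'=-4.2500

F_att = 1/2·(g−p) = 1/2·(0,14) = (0.0000,7.0000)
o1: d²=4 ≤ ρ²=64; F_rep = 2·(-2,0)/4² = (-0.2500,0.0000)
o2: d²=346 > ρ²=64 → inactive
F = F_att + ΣF_rep = (-0.2500,7.0000)
p' = p + 1/4·F = (-3.0625,-4.2500)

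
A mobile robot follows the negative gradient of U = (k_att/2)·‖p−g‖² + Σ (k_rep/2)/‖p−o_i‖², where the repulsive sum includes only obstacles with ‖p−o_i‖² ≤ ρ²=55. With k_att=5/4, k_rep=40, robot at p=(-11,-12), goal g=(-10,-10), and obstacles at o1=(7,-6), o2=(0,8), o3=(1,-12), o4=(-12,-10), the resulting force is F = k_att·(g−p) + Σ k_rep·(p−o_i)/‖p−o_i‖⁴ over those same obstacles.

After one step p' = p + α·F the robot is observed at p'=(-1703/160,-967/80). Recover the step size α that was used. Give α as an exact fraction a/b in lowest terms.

F_att = 5/4·(g−p) = 5/4·(1,2) = (1.2500,2.5000)
o1: d²=360 > ρ²=55 → inactive
o2: d²=521 > ρ²=55 → inactive
o3: d²=144 > ρ²=55 → inactive
o4: d²=5 ≤ ρ²=55; F_rep = 40·(1,-2)/5² = (1.6000,-3.2000)
F = F_att + ΣF_rep = (2.8500,-0.7000)
Δp = p'−p = (0.3563,-0.0875); α = Δx/Fx = (57/160) / (57/20) = 1/8
check: Δy/Fy = (-7/80) / (-7/10) = 1/8 ✓

α = 1/8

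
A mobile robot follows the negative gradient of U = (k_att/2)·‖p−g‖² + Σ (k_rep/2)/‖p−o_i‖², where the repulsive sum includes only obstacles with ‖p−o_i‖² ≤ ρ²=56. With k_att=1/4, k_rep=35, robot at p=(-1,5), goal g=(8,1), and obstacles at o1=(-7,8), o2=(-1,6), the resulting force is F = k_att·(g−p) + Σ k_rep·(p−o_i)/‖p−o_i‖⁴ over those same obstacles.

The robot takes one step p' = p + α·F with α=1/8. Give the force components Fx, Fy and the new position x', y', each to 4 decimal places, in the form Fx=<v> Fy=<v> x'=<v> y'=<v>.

F_att = 1/4·(g−p) = 1/4·(9,-4) = (2.2500,-1.0000)
o1: d²=45 ≤ ρ²=56; F_rep = 35·(6,-3)/45² = (0.1037,-0.0519)
o2: d²=1 ≤ ρ²=56; F_rep = 35·(0,-1)/1² = (0.0000,-35.0000)
F = F_att + ΣF_rep = (2.3537,-36.0519)
p' = p + 1/8·F = (-0.7058,0.4935)

Fx=2.3537 Fy=-36.0519 x'=-0.7058 y'=0.4935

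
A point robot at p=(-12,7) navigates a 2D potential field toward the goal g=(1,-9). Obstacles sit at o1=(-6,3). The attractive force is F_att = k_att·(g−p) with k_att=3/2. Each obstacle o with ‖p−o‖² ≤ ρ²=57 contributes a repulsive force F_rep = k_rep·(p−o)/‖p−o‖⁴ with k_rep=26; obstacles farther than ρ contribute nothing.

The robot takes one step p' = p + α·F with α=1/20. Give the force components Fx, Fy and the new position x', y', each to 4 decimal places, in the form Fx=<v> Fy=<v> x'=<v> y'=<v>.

F_att = 3/2·(g−p) = 3/2·(13,-16) = (19.5000,-24.0000)
o1: d²=52 ≤ ρ²=57; F_rep = 26·(-6,4)/52² = (-0.0577,0.0385)
F = F_att + ΣF_rep = (19.4423,-23.9615)
p' = p + 1/20·F = (-11.0279,5.8019)

Fx=19.4423 Fy=-23.9615 x'=-11.0279 y'=5.8019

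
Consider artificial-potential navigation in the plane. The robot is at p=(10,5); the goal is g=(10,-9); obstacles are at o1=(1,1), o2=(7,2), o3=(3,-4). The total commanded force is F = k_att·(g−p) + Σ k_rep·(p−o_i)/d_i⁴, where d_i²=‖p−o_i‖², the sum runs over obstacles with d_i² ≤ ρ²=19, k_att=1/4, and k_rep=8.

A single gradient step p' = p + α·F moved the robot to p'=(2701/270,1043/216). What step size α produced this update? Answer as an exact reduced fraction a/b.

F_att = 1/4·(g−p) = 1/4·(0,-14) = (0.0000,-3.5000)
o1: d²=97 > ρ²=19 → inactive
o2: d²=18 ≤ ρ²=19; F_rep = 8·(3,3)/18² = (0.0741,0.0741)
o3: d²=130 > ρ²=19 → inactive
F = F_att + ΣF_rep = (0.0741,-3.4259)
Δp = p'−p = (0.0037,-0.1713); α = Δx/Fx = (1/270) / (2/27) = 1/20
check: Δy/Fy = (-37/216) / (-185/54) = 1/20 ✓

α = 1/20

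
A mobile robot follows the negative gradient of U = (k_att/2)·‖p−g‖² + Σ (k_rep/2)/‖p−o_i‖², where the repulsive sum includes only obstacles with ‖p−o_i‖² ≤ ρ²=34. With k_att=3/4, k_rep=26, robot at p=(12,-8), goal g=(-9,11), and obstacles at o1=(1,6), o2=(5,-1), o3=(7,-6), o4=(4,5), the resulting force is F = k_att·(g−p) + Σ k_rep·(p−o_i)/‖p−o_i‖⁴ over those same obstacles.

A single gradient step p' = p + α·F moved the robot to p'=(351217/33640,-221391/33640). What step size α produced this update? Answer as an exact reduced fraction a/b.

F_att = 3/4·(g−p) = 3/4·(-21,19) = (-15.7500,14.2500)
o1: d²=317 > ρ²=34 → inactive
o2: d²=98 > ρ²=34 → inactive
o3: d²=29 ≤ ρ²=34; F_rep = 26·(5,-2)/29² = (0.1546,-0.0618)
o4: d²=233 > ρ²=34 → inactive
F = F_att + ΣF_rep = (-15.5954,14.1882)
Δp = p'−p = (-1.5595,1.4188); α = Δx/Fx = (-52463/33640) / (-52463/3364) = 1/10
check: Δy/Fy = (47729/33640) / (47729/3364) = 1/10 ✓

α = 1/10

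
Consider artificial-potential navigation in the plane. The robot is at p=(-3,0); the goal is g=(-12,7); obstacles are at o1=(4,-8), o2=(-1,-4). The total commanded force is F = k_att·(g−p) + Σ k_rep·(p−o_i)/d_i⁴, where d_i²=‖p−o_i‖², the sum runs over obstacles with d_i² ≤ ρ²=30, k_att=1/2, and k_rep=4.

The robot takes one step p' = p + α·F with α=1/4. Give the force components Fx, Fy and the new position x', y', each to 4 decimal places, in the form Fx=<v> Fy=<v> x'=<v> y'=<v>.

F_att = 1/2·(g−p) = 1/2·(-9,7) = (-4.5000,3.5000)
o1: d²=113 > ρ²=30 → inactive
o2: d²=20 ≤ ρ²=30; F_rep = 4·(-2,4)/20² = (-0.0200,0.0400)
F = F_att + ΣF_rep = (-4.5200,3.5400)
p' = p + 1/4·F = (-4.1300,0.8850)

Fx=-4.5200 Fy=3.5400 x'=-4.1300 y'=0.8850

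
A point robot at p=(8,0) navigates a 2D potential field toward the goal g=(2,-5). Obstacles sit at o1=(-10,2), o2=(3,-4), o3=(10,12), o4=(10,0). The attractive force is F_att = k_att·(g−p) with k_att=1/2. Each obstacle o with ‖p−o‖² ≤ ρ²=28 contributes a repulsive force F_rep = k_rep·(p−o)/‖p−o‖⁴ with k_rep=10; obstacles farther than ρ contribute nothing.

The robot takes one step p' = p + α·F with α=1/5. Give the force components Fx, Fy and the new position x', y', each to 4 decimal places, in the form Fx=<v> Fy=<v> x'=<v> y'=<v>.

Fx=-4.2500 Fy=-2.5000 x'=7.1500 y'=-0.5000

F_att = 1/2·(g−p) = 1/2·(-6,-5) = (-3.0000,-2.5000)
o1: d²=328 > ρ²=28 → inactive
o2: d²=41 > ρ²=28 → inactive
o3: d²=148 > ρ²=28 → inactive
o4: d²=4 ≤ ρ²=28; F_rep = 10·(-2,0)/4² = (-1.2500,0.0000)
F = F_att + ΣF_rep = (-4.2500,-2.5000)
p' = p + 1/5·F = (7.1500,-0.5000)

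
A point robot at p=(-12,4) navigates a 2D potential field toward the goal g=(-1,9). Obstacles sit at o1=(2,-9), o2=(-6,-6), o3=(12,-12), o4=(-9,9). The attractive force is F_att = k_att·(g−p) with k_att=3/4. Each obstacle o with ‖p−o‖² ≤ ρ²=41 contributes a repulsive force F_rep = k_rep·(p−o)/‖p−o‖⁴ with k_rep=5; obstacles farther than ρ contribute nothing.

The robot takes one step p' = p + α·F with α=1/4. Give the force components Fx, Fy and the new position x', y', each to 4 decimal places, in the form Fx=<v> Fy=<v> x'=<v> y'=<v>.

F_att = 3/4·(g−p) = 3/4·(11,5) = (8.2500,3.7500)
o1: d²=365 > ρ²=41 → inactive
o2: d²=136 > ρ²=41 → inactive
o3: d²=832 > ρ²=41 → inactive
o4: d²=34 ≤ ρ²=41; F_rep = 5·(-3,-5)/34² = (-0.0130,-0.0216)
F = F_att + ΣF_rep = (8.2370,3.7284)
p' = p + 1/4·F = (-9.9407,4.9321)

Fx=8.2370 Fy=3.7284 x'=-9.9407 y'=4.9321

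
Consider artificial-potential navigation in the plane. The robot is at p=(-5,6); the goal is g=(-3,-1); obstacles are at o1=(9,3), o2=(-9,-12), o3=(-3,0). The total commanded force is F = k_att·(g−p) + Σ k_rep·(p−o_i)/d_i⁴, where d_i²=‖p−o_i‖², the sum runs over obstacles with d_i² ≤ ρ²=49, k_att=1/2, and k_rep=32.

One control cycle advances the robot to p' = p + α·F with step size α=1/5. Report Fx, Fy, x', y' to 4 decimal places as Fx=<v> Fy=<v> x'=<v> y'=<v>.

Fx=0.9600 Fy=-3.3800 x'=-4.8080 y'=5.3240

F_att = 1/2·(g−p) = 1/2·(2,-7) = (1.0000,-3.5000)
o1: d²=205 > ρ²=49 → inactive
o2: d²=340 > ρ²=49 → inactive
o3: d²=40 ≤ ρ²=49; F_rep = 32·(-2,6)/40² = (-0.0400,0.1200)
F = F_att + ΣF_rep = (0.9600,-3.3800)
p' = p + 1/5·F = (-4.8080,5.3240)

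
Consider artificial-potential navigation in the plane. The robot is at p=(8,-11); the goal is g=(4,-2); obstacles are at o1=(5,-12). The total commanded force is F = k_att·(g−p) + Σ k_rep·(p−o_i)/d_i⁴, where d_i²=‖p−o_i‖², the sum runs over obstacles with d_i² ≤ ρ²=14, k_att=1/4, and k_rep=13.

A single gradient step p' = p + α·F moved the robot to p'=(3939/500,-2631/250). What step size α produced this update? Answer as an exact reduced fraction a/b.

F_att = 1/4·(g−p) = 1/4·(-4,9) = (-1.0000,2.2500)
o1: d²=10 ≤ ρ²=14; F_rep = 13·(3,1)/10² = (0.3900,0.1300)
F = F_att + ΣF_rep = (-0.6100,2.3800)
Δp = p'−p = (-0.1220,0.4760); α = Δx/Fx = (-61/500) / (-61/100) = 1/5
check: Δy/Fy = (119/250) / (119/50) = 1/5 ✓

α = 1/5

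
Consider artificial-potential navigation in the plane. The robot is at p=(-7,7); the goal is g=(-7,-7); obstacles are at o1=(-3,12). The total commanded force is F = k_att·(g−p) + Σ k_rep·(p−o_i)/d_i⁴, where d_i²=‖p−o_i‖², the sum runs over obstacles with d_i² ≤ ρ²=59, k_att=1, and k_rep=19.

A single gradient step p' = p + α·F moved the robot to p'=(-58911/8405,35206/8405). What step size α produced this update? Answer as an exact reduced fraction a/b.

α = 1/5

F_att = 1·(g−p) = 1·(0,-14) = (0.0000,-14.0000)
o1: d²=41 ≤ ρ²=59; F_rep = 19·(-4,-5)/41² = (-0.0452,-0.0565)
F = F_att + ΣF_rep = (-0.0452,-14.0565)
Δp = p'−p = (-0.0090,-2.8113); α = Δx/Fx = (-76/8405) / (-76/1681) = 1/5
check: Δy/Fy = (-23629/8405) / (-23629/1681) = 1/5 ✓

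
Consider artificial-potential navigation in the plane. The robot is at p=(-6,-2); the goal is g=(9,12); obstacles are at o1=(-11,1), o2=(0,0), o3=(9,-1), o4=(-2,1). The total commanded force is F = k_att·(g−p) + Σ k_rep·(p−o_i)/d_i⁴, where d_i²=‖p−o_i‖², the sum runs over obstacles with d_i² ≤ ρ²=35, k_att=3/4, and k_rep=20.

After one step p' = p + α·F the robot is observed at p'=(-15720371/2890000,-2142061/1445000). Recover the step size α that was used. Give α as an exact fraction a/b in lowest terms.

α = 1/20

F_att = 3/4·(g−p) = 3/4·(15,14) = (11.2500,10.5000)
o1: d²=34 ≤ ρ²=35; F_rep = 20·(5,-3)/34² = (0.0865,-0.0519)
o2: d²=40 > ρ²=35 → inactive
o3: d²=226 > ρ²=35 → inactive
o4: d²=25 ≤ ρ²=35; F_rep = 20·(-4,-3)/25² = (-0.1280,-0.0960)
F = F_att + ΣF_rep = (11.2085,10.3521)
Δp = p'−p = (0.5604,0.5176); α = Δx/Fx = (1619629/2890000) / (1619629/144500) = 1/20
check: Δy/Fy = (747939/1445000) / (747939/72250) = 1/20 ✓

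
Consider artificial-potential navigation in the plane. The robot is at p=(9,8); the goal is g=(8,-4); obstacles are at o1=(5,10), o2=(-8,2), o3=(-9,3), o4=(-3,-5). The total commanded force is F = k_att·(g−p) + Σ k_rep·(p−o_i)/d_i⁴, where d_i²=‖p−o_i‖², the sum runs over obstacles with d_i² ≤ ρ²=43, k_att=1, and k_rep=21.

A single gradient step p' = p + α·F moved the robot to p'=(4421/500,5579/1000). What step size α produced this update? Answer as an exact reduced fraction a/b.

α = 1/5

F_att = 1·(g−p) = 1·(-1,-12) = (-1.0000,-12.0000)
o1: d²=20 ≤ ρ²=43; F_rep = 21·(4,-2)/20² = (0.2100,-0.1050)
o2: d²=325 > ρ²=43 → inactive
o3: d²=349 > ρ²=43 → inactive
o4: d²=313 > ρ²=43 → inactive
F = F_att + ΣF_rep = (-0.7900,-12.1050)
Δp = p'−p = (-0.1580,-2.4210); α = Δx/Fx = (-79/500) / (-79/100) = 1/5
check: Δy/Fy = (-2421/1000) / (-2421/200) = 1/5 ✓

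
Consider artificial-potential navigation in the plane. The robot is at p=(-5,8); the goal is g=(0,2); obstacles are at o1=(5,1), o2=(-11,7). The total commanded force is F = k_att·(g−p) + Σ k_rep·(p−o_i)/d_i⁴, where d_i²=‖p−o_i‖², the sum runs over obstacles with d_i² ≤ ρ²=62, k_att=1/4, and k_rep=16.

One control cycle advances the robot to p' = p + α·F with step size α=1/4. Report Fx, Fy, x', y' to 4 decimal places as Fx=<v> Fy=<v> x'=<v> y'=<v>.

F_att = 1/4·(g−p) = 1/4·(5,-6) = (1.2500,-1.5000)
o1: d²=149 > ρ²=62 → inactive
o2: d²=37 ≤ ρ²=62; F_rep = 16·(6,1)/37² = (0.0701,0.0117)
F = F_att + ΣF_rep = (1.3201,-1.4883)
p' = p + 1/4·F = (-4.6700,7.6279)

Fx=1.3201 Fy=-1.4883 x'=-4.6700 y'=7.6279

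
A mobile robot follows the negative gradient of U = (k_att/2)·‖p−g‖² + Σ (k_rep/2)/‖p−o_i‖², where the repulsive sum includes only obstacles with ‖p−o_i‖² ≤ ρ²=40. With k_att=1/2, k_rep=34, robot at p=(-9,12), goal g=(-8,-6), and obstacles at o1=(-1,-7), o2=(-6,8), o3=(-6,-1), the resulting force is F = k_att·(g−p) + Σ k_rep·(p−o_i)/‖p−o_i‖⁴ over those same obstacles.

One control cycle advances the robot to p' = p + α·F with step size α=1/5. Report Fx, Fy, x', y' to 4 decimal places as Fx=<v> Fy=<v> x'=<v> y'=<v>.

F_att = 1/2·(g−p) = 1/2·(1,-18) = (0.5000,-9.0000)
o1: d²=425 > ρ²=40 → inactive
o2: d²=25 ≤ ρ²=40; F_rep = 34·(-3,4)/25² = (-0.1632,0.2176)
o3: d²=178 > ρ²=40 → inactive
F = F_att + ΣF_rep = (0.3368,-8.7824)
p' = p + 1/5·F = (-8.9326,10.2435)

Fx=0.3368 Fy=-8.7824 x'=-8.9326 y'=10.2435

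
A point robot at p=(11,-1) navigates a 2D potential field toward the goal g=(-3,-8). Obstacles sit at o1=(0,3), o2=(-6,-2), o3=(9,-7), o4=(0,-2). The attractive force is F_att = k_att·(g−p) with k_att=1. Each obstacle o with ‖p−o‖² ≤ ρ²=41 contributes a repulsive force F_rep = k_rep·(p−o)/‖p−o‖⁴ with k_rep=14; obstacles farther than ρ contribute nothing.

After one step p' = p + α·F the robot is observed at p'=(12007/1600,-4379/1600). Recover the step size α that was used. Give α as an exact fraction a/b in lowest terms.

F_att = 1·(g−p) = 1·(-14,-7) = (-14.0000,-7.0000)
o1: d²=137 > ρ²=41 → inactive
o2: d²=290 > ρ²=41 → inactive
o3: d²=40 ≤ ρ²=41; F_rep = 14·(2,6)/40² = (0.0175,0.0525)
o4: d²=122 > ρ²=41 → inactive
F = F_att + ΣF_rep = (-13.9825,-6.9475)
Δp = p'−p = (-3.4956,-1.7369); α = Δx/Fx = (-5593/1600) / (-5593/400) = 1/4
check: Δy/Fy = (-2779/1600) / (-2779/400) = 1/4 ✓

α = 1/4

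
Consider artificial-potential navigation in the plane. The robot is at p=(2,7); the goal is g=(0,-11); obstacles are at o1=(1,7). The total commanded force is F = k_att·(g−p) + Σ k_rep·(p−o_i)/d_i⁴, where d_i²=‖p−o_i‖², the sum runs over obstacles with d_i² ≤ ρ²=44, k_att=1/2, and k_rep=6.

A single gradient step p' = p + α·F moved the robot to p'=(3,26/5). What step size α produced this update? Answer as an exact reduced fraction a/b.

F_att = 1/2·(g−p) = 1/2·(-2,-18) = (-1.0000,-9.0000)
o1: d²=1 ≤ ρ²=44; F_rep = 6·(1,0)/1² = (6.0000,0.0000)
F = F_att + ΣF_rep = (5.0000,-9.0000)
Δp = p'−p = (1.0000,-1.8000); α = Δx/Fx = (1) / (5) = 1/5
check: Δy/Fy = (-9/5) / (-9) = 1/5 ✓

α = 1/5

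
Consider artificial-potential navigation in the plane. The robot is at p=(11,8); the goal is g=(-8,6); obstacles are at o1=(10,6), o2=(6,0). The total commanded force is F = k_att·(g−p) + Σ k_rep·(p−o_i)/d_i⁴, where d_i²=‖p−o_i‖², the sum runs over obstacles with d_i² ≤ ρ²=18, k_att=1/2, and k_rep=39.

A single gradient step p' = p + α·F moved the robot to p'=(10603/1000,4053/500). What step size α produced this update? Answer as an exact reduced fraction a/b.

α = 1/20

F_att = 1/2·(g−p) = 1/2·(-19,-2) = (-9.5000,-1.0000)
o1: d²=5 ≤ ρ²=18; F_rep = 39·(1,2)/5² = (1.5600,3.1200)
o2: d²=89 > ρ²=18 → inactive
F = F_att + ΣF_rep = (-7.9400,2.1200)
Δp = p'−p = (-0.3970,0.1060); α = Δx/Fx = (-397/1000) / (-397/50) = 1/20
check: Δy/Fy = (53/500) / (53/25) = 1/20 ✓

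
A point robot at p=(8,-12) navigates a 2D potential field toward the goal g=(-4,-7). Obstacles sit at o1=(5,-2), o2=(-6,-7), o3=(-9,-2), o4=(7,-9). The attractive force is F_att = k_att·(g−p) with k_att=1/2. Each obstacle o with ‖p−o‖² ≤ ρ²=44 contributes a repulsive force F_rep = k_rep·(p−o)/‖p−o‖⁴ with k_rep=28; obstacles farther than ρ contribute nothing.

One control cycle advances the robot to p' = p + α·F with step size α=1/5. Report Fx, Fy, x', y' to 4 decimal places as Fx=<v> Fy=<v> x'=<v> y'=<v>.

F_att = 1/2·(g−p) = 1/2·(-12,5) = (-6.0000,2.5000)
o1: d²=109 > ρ²=44 → inactive
o2: d²=221 > ρ²=44 → inactive
o3: d²=389 > ρ²=44 → inactive
o4: d²=10 ≤ ρ²=44; F_rep = 28·(1,-3)/10² = (0.2800,-0.8400)
F = F_att + ΣF_rep = (-5.7200,1.6600)
p' = p + 1/5·F = (6.8560,-11.6680)

Fx=-5.7200 Fy=1.6600 x'=6.8560 y'=-11.6680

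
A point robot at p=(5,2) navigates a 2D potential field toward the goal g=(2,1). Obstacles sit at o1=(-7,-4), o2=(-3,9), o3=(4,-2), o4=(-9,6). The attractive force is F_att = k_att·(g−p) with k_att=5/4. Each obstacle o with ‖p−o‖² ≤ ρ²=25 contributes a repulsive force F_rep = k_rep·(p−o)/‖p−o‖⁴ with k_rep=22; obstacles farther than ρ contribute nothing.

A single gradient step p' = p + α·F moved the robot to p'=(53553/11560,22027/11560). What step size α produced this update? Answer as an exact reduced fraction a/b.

α = 1/10

F_att = 5/4·(g−p) = 5/4·(-3,-1) = (-3.7500,-1.2500)
o1: d²=180 > ρ²=25 → inactive
o2: d²=113 > ρ²=25 → inactive
o3: d²=17 ≤ ρ²=25; F_rep = 22·(1,4)/17² = (0.0761,0.3045)
o4: d²=212 > ρ²=25 → inactive
F = F_att + ΣF_rep = (-3.6739,-0.9455)
Δp = p'−p = (-0.3674,-0.0946); α = Δx/Fx = (-4247/11560) / (-4247/1156) = 1/10
check: Δy/Fy = (-1093/11560) / (-1093/1156) = 1/10 ✓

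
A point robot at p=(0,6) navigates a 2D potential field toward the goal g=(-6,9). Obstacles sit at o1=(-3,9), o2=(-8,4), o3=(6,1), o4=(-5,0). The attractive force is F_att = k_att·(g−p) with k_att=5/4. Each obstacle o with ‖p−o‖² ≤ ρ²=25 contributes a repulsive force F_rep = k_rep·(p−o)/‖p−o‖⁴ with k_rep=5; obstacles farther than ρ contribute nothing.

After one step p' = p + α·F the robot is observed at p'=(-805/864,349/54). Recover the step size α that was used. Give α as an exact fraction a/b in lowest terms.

F_att = 5/4·(g−p) = 5/4·(-6,3) = (-7.5000,3.7500)
o1: d²=18 ≤ ρ²=25; F_rep = 5·(3,-3)/18² = (0.0463,-0.0463)
o2: d²=68 > ρ²=25 → inactive
o3: d²=61 > ρ²=25 → inactive
o4: d²=61 > ρ²=25 → inactive
F = F_att + ΣF_rep = (-7.4537,3.7037)
Δp = p'−p = (-0.9317,0.4630); α = Δx/Fx = (-805/864) / (-805/108) = 1/8
check: Δy/Fy = (25/54) / (100/27) = 1/8 ✓

α = 1/8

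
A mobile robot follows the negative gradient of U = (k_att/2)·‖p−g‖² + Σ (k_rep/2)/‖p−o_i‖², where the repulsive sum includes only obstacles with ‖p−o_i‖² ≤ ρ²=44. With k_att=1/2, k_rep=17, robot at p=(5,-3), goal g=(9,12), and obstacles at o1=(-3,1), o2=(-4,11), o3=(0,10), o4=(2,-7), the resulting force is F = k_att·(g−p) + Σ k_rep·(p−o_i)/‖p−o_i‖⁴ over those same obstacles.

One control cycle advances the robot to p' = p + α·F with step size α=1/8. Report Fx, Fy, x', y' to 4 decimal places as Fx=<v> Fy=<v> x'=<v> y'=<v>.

Fx=2.0816 Fy=7.6088 x'=5.2602 y'=-2.0489

F_att = 1/2·(g−p) = 1/2·(4,15) = (2.0000,7.5000)
o1: d²=80 > ρ²=44 → inactive
o2: d²=277 > ρ²=44 → inactive
o3: d²=194 > ρ²=44 → inactive
o4: d²=25 ≤ ρ²=44; F_rep = 17·(3,4)/25² = (0.0816,0.1088)
F = F_att + ΣF_rep = (2.0816,7.6088)
p' = p + 1/8·F = (5.2602,-2.0489)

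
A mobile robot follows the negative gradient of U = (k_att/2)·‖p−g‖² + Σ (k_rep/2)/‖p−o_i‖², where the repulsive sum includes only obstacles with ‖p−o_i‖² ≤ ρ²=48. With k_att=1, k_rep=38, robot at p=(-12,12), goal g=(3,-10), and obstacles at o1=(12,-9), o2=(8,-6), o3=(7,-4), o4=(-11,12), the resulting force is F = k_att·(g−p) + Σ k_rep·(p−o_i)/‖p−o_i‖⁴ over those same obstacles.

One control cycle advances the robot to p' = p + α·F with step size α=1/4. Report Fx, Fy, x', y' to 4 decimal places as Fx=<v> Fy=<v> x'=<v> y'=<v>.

Fx=-23.0000 Fy=-22.0000 x'=-17.7500 y'=6.5000

F_att = 1·(g−p) = 1·(15,-22) = (15.0000,-22.0000)
o1: d²=1017 > ρ²=48 → inactive
o2: d²=724 > ρ²=48 → inactive
o3: d²=617 > ρ²=48 → inactive
o4: d²=1 ≤ ρ²=48; F_rep = 38·(-1,0)/1² = (-38.0000,0.0000)
F = F_att + ΣF_rep = (-23.0000,-22.0000)
p' = p + 1/4·F = (-17.7500,6.5000)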